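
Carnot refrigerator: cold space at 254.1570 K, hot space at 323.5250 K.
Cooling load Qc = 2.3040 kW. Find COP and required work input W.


COP = 254.1570 / 69.3680 = 3.6639
W = 2.3040 / 3.6639 = 0.6288 kW

COP = 3.6639, W = 0.6288 kW


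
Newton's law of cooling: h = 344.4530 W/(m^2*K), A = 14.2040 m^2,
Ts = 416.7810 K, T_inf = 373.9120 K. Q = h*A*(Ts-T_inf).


dT = 42.8690 K
Q = 344.4530 * 14.2040 * 42.8690 = 209741.3158 W

209741.3158 W


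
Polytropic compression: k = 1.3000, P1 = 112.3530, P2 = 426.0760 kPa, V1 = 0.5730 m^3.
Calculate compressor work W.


(k-1)/k = 0.2308
(P2/P1)^exp = 1.3602
W = 4.3333 * 112.3530 * 0.5730 * (1.3602 - 1) = 100.4772 kJ

100.4772 kJ


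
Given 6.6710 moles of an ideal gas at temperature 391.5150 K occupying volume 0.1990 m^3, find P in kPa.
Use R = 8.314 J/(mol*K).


P = nRT/V = 6.6710 * 8.314 * 391.5150 / 0.1990
= 21714.4766 / 0.1990 = 109117.9731 Pa = 109.1180 kPa

109.1180 kPa


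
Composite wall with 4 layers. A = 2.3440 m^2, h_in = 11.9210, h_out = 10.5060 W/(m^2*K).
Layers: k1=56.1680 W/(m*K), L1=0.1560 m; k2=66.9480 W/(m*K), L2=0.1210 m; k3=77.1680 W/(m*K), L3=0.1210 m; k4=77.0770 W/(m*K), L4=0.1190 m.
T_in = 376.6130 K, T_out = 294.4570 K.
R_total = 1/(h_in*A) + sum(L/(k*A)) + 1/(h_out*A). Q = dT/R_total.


R_conv_in = 1/(11.9210*2.3440) = 0.0358
R_1 = 0.1560/(56.1680*2.3440) = 0.0012
R_2 = 0.1210/(66.9480*2.3440) = 0.0008
R_3 = 0.1210/(77.1680*2.3440) = 0.0007
R_4 = 0.1190/(77.0770*2.3440) = 0.0007
R_conv_out = 1/(10.5060*2.3440) = 0.0406
R_total = 0.0797 K/W
Q = 82.1560 / 0.0797 = 1031.0962 W

R_total = 0.0797 K/W, Q = 1031.0962 W


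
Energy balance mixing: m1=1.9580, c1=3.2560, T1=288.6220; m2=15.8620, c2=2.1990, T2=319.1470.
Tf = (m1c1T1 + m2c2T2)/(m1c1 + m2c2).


num = 12972.0559
den = 41.2558
Tf = 314.4300 K

314.4300 K


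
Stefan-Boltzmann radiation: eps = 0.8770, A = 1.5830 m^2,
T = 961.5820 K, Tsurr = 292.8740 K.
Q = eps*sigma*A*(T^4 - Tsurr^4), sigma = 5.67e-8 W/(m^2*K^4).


T^4 = 8.5496e+11
Tsurr^4 = 7.3574e+09
Q = 0.8770 * 5.67e-8 * 1.5830 * 8.4760e+11 = 66719.8954 W

66719.8954 W


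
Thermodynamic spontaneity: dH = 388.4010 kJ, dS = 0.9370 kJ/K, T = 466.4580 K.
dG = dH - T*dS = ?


T*dS = 466.4580 * 0.9370 = 437.0711 kJ
dG = 388.4010 - 437.0711 = -48.6701 kJ (spontaneous)

dG = -48.6701 kJ, spontaneous


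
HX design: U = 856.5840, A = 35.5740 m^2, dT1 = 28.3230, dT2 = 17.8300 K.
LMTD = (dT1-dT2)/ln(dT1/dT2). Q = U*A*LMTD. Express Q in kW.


LMTD = 22.6733 K
Q = 856.5840 * 35.5740 * 22.6733 = 690902.4147 W = 690.9024 kW

690.9024 kW


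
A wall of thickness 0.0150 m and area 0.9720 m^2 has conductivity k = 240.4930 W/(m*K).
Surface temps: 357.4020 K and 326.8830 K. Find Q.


dT = 30.5190 K
Q = 240.4930 * 0.9720 * 30.5190 / 0.0150 = 475606.4602 W

475606.4602 W


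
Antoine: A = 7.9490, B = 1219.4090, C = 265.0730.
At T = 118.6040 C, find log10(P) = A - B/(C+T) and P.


C+T = 383.6770
B/(C+T) = 3.1782
log10(P) = 7.9490 - 3.1782 = 4.7708
P = 10^4.7708 = 58990.5418 mmHg

58990.5418 mmHg


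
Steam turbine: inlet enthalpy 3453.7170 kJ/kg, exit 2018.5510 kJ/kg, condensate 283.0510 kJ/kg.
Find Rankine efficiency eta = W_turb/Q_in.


W = 1435.1660 kJ/kg
Q_in = 3170.6660 kJ/kg
eta = 0.4526 = 45.2639%

eta = 45.2639%


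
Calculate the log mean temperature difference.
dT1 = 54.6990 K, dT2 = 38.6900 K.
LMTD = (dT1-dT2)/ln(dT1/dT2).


dT1/dT2 = 1.4138
ln(dT1/dT2) = 0.3463
LMTD = 16.0090 / 0.3463 = 46.2335 K

46.2335 K


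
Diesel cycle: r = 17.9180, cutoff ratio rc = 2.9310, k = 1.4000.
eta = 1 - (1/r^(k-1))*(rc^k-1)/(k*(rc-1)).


r^(k-1) = 3.1719
rc^k = 4.5063
eta = 0.5911 = 59.1092%

59.1092%


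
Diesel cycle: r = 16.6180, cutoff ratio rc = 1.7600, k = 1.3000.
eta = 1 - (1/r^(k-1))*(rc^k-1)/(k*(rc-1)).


r^(k-1) = 2.3237
rc^k = 2.0853
eta = 0.5273 = 52.7268%

52.7268%


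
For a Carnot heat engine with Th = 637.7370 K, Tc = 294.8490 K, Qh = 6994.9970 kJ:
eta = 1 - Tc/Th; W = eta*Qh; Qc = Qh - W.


eta = 1 - 294.8490/637.7370 = 0.5377
W = 0.5377 * 6994.9970 = 3760.9556 kJ
Qc = 6994.9970 - 3760.9556 = 3234.0414 kJ

eta = 53.7664%, W = 3760.9556 kJ, Qc = 3234.0414 kJ


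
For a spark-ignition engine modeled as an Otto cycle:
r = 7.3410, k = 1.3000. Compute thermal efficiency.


r^(k-1) = 1.8186
eta = 1 - 1/1.8186 = 0.4501 = 45.0113%

45.0113%


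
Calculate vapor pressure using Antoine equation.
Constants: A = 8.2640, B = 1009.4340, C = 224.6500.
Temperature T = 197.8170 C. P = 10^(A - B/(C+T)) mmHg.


C+T = 422.4670
B/(C+T) = 2.3894
log10(P) = 8.2640 - 2.3894 = 5.8746
P = 10^5.8746 = 749239.1707 mmHg

749239.1707 mmHg


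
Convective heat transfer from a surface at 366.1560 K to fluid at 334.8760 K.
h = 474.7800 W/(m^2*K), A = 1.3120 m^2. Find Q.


dT = 31.2800 K
Q = 474.7800 * 1.3120 * 31.2800 = 19484.6673 W

19484.6673 W


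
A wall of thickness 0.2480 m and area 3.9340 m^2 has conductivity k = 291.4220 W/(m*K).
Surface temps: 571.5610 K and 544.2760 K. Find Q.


dT = 27.2850 K
Q = 291.4220 * 3.9340 * 27.2850 / 0.2480 = 126133.0703 W

126133.0703 W


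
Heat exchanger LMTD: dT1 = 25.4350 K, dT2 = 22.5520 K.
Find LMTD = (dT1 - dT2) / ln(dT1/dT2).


dT1/dT2 = 1.1278
ln(dT1/dT2) = 0.1203
LMTD = 2.8830 / 0.1203 = 23.9646 K

23.9646 K


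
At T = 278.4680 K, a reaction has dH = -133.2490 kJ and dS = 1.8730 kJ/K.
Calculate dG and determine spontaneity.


T*dS = 278.4680 * 1.8730 = 521.5706 kJ
dG = -133.2490 - 521.5706 = -654.8196 kJ (spontaneous)

dG = -654.8196 kJ, spontaneous


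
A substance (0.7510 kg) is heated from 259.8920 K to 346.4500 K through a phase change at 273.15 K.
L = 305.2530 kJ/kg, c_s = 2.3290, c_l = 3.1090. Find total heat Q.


Q1 (sensible, solid) = 0.7510 * 2.3290 * 13.2580 = 23.1893 kJ
Q2 (latent) = 0.7510 * 305.2530 = 229.2450 kJ
Q3 (sensible, liquid) = 0.7510 * 3.1090 * 73.3000 = 171.1452 kJ
Q_total = 423.5795 kJ

423.5795 kJ


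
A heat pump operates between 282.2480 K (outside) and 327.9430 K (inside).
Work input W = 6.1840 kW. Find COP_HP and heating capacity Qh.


COP = 327.9430 / 45.6950 = 7.1768
Qh = 7.1768 * 6.1840 = 44.3812 kW

COP = 7.1768, Qh = 44.3812 kW


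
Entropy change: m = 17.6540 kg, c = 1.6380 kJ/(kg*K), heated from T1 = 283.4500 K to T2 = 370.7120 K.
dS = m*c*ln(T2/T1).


T2/T1 = 1.3079
ln(T2/T1) = 0.2684
dS = 17.6540 * 1.6380 * 0.2684 = 7.7611 kJ/K

7.7611 kJ/K


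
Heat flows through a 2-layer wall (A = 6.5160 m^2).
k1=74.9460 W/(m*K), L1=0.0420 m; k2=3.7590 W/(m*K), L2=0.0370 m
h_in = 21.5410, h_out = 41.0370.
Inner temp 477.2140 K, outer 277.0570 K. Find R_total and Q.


R_conv_in = 1/(21.5410*6.5160) = 0.0071
R_1 = 0.0420/(74.9460*6.5160) = 8.6004e-05
R_2 = 0.0370/(3.7590*6.5160) = 0.0015
R_conv_out = 1/(41.0370*6.5160) = 0.0037
R_total = 0.0125 K/W
Q = 200.1570 / 0.0125 = 16062.8884 W

R_total = 0.0125 K/W, Q = 16062.8884 W


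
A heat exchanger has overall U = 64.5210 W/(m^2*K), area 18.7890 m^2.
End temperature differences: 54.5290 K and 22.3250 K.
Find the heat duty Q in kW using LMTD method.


LMTD = 36.0617 K
Q = 64.5210 * 18.7890 * 36.0617 = 43717.0344 W = 43.7170 kW

43.7170 kW


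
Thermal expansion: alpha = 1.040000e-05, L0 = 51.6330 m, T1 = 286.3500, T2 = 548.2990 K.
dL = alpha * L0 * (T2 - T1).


dT = 261.9490 K
dL = 1.040000e-05 * 51.6330 * 261.9490 = 0.140662 m
L_final = 51.773662 m

dL = 0.140662 m


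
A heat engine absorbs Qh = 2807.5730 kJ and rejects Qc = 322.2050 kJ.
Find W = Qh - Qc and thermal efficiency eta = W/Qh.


W = 2807.5730 - 322.2050 = 2485.3680 kJ
eta = 2485.3680 / 2807.5730 = 0.8852 = 88.5237%

W = 2485.3680 kJ, eta = 88.5237%


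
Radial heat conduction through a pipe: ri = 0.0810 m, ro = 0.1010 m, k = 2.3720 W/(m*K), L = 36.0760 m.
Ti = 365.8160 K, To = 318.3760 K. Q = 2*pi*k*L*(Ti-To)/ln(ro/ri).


dT = 47.4400 K
ln(ro/ri) = 0.2207
Q = 2*pi*2.3720*36.0760*47.4400 / 0.2207 = 115587.7037 W

115587.7037 W


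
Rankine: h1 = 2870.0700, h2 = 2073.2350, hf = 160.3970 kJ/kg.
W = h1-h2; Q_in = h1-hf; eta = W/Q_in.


W = 796.8350 kJ/kg
Q_in = 2709.6730 kJ/kg
eta = 0.2941 = 29.4071%

eta = 29.4071%


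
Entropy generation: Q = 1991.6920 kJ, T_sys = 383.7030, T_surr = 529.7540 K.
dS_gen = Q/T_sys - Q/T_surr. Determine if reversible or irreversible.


dS_sys = 1991.6920/383.7030 = 5.1907 kJ/K
dS_surr = -1991.6920/529.7540 = -3.7597 kJ/K
dS_gen = 5.1907 - 3.7597 = 1.4311 kJ/K (irreversible)

dS_gen = 1.4311 kJ/K, irreversible


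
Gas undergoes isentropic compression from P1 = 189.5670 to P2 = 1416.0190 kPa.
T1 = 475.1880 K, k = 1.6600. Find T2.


(k-1)/k = 0.3976
(P2/P1)^exp = 2.2244
T2 = 475.1880 * 2.2244 = 1057.0211 K

1057.0211 K


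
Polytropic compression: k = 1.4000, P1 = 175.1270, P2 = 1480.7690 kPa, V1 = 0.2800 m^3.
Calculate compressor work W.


(k-1)/k = 0.2857
(P2/P1)^exp = 1.8403
W = 3.5000 * 175.1270 * 0.2800 * (1.8403 - 1) = 144.2210 kJ

144.2210 kJ


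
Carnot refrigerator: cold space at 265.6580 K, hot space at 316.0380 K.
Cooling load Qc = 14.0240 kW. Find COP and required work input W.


COP = 265.6580 / 50.3800 = 5.2731
W = 14.0240 / 5.2731 = 2.6595 kW

COP = 5.2731, W = 2.6595 kW


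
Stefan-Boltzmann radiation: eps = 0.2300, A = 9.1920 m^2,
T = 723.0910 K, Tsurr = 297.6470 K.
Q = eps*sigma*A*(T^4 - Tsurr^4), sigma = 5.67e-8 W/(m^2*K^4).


T^4 = 2.7338e+11
Tsurr^4 = 7.8489e+09
Q = 0.2300 * 5.67e-8 * 9.1920 * 2.6553e+11 = 31830.3653 W

31830.3653 W


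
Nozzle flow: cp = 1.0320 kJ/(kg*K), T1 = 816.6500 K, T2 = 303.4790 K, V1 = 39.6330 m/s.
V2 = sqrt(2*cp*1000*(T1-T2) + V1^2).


dT = 513.1710 K
2*cp*1000*dT = 1059184.9440
V1^2 = 1570.7747
V2 = sqrt(1060755.7187) = 1029.9300 m/s

1029.9300 m/s


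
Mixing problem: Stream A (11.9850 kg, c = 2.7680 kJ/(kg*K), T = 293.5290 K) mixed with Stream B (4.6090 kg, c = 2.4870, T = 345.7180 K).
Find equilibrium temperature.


num = 13700.4932
den = 44.6371
Tf = 306.9309 K

306.9309 K


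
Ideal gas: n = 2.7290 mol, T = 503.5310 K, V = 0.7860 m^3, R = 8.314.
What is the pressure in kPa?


P = nRT/V = 2.7290 * 8.314 * 503.5310 / 0.7860
= 11424.5675 / 0.7860 = 14535.0732 Pa = 14.5351 kPa

14.5351 kPa


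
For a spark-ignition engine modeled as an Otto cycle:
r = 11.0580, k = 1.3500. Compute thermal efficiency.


r^(k-1) = 2.3189
eta = 1 - 1/2.3189 = 0.5688 = 56.8766%

56.8766%


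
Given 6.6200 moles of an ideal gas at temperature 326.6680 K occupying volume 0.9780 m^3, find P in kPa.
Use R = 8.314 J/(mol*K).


P = nRT/V = 6.6200 * 8.314 * 326.6680 / 0.9780
= 17979.3755 / 0.9780 = 18383.8195 Pa = 18.3838 kPa

18.3838 kPa


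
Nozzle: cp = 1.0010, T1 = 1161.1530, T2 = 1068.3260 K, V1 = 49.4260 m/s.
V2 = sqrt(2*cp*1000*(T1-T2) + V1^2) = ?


dT = 92.8270 K
2*cp*1000*dT = 185839.6540
V1^2 = 2442.9295
V2 = sqrt(188282.5835) = 433.9154 m/s

433.9154 m/s


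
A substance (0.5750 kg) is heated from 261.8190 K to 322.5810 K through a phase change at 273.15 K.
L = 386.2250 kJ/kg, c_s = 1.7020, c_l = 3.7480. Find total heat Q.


Q1 (sensible, solid) = 0.5750 * 1.7020 * 11.3310 = 11.0891 kJ
Q2 (latent) = 0.5750 * 386.2250 = 222.0794 kJ
Q3 (sensible, liquid) = 0.5750 * 3.7480 * 49.4310 = 106.5287 kJ
Q_total = 339.6972 kJ

339.6972 kJ


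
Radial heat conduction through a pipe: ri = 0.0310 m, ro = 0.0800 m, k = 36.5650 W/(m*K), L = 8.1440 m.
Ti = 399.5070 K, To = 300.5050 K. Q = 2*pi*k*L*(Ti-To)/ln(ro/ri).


dT = 99.0020 K
ln(ro/ri) = 0.9480
Q = 2*pi*36.5650*8.1440*99.0020 / 0.9480 = 195389.3007 W

195389.3007 W


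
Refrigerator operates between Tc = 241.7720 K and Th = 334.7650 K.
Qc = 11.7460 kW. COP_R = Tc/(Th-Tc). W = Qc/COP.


COP = 241.7720 / 92.9930 = 2.5999
W = 11.7460 / 2.5999 = 4.5179 kW

COP = 2.5999, W = 4.5179 kW


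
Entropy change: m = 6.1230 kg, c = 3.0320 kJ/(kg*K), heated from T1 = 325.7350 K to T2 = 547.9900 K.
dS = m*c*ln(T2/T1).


T2/T1 = 1.6823
ln(T2/T1) = 0.5202
dS = 6.1230 * 3.0320 * 0.5202 = 9.6570 kJ/K

9.6570 kJ/K


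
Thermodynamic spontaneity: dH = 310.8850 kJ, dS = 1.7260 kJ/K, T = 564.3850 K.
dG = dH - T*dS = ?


T*dS = 564.3850 * 1.7260 = 974.1285 kJ
dG = 310.8850 - 974.1285 = -663.2435 kJ (spontaneous)

dG = -663.2435 kJ, spontaneous


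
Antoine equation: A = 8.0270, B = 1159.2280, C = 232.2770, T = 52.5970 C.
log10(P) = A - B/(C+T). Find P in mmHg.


C+T = 284.8740
B/(C+T) = 4.0693
log10(P) = 8.0270 - 4.0693 = 3.9577
P = 10^3.9577 = 9072.6528 mmHg

9072.6528 mmHg


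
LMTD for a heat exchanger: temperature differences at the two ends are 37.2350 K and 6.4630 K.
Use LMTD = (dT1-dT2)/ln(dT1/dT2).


dT1/dT2 = 5.7613
ln(dT1/dT2) = 1.7512
LMTD = 30.7720 / 1.7512 = 17.5724 K

17.5724 K


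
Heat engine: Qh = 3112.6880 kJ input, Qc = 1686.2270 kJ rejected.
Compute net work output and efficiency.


W = 3112.6880 - 1686.2270 = 1426.4610 kJ
eta = 1426.4610 / 3112.6880 = 0.4583 = 45.8273%

W = 1426.4610 kJ, eta = 45.8273%


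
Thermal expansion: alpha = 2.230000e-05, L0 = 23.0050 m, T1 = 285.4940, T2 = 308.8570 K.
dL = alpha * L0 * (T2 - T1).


dT = 23.3630 K
dL = 2.230000e-05 * 23.0050 * 23.3630 = 0.011985 m
L_final = 23.016985 m

dL = 0.011985 m


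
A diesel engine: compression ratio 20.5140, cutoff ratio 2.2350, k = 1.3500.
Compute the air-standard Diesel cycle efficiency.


r^(k-1) = 2.8788
rc^k = 2.9616
eta = 0.5913 = 59.1314%

59.1314%


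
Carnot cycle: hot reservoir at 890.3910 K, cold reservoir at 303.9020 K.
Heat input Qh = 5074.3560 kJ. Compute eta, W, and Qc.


eta = 1 - 303.9020/890.3910 = 0.6587
W = 0.6587 * 5074.3560 = 3342.4125 kJ
Qc = 5074.3560 - 3342.4125 = 1731.9435 kJ

eta = 65.8687%, W = 3342.4125 kJ, Qc = 1731.9435 kJ


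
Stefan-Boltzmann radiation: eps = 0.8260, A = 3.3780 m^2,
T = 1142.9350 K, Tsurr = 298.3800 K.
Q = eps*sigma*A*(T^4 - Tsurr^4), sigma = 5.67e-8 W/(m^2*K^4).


T^4 = 1.7064e+12
Tsurr^4 = 7.9265e+09
Q = 0.8260 * 5.67e-8 * 3.3780 * 1.6985e+12 = 268711.8694 W

268711.8694 W


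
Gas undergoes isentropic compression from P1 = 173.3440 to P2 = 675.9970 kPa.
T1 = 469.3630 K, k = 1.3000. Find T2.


(k-1)/k = 0.2308
(P2/P1)^exp = 1.3690
T2 = 469.3630 * 1.3690 = 642.5424 K

642.5424 K


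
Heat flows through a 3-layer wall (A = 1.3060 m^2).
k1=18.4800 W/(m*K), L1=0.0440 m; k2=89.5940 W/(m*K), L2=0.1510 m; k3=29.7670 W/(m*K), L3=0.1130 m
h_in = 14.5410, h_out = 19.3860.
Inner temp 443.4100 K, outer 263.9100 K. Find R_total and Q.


R_conv_in = 1/(14.5410*1.3060) = 0.0527
R_1 = 0.0440/(18.4800*1.3060) = 0.0018
R_2 = 0.1510/(89.5940*1.3060) = 0.0013
R_3 = 0.1130/(29.7670*1.3060) = 0.0029
R_conv_out = 1/(19.3860*1.3060) = 0.0395
R_total = 0.0982 K/W
Q = 179.5000 / 0.0982 = 1828.3590 W

R_total = 0.0982 K/W, Q = 1828.3590 W


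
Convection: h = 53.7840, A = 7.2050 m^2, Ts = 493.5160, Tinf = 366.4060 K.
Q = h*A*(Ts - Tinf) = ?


dT = 127.1100 K
Q = 53.7840 * 7.2050 * 127.1100 = 49256.8689 W

49256.8689 W


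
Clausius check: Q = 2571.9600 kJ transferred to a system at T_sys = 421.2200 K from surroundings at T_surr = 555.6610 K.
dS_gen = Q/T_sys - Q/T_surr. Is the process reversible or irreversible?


dS_sys = 2571.9600/421.2200 = 6.1060 kJ/K
dS_surr = -2571.9600/555.6610 = -4.6286 kJ/K
dS_gen = 6.1060 - 4.6286 = 1.4773 kJ/K (irreversible)

dS_gen = 1.4773 kJ/K, irreversible


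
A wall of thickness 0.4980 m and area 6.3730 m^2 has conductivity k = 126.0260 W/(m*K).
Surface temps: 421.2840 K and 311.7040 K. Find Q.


dT = 109.5800 K
Q = 126.0260 * 6.3730 * 109.5800 / 0.4980 = 176728.2691 W

176728.2691 W


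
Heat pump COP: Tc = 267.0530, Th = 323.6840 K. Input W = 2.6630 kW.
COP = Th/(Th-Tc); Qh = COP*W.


COP = 323.6840 / 56.6310 = 5.7157
Qh = 5.7157 * 2.6630 = 15.2208 kW

COP = 5.7157, Qh = 15.2208 kW


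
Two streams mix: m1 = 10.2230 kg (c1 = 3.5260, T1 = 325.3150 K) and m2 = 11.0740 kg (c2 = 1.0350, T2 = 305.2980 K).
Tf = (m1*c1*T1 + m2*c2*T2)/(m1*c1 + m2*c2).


num = 15225.6019
den = 47.5079
Tf = 320.4858 K

320.4858 K


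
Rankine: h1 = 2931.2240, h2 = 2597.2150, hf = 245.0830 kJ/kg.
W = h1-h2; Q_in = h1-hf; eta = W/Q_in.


W = 334.0090 kJ/kg
Q_in = 2686.1410 kJ/kg
eta = 0.1243 = 12.4345%

eta = 12.4345%


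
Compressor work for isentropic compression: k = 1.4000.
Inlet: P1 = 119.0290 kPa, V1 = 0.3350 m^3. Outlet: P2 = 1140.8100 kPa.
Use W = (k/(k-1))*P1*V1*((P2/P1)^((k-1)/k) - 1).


(k-1)/k = 0.2857
(P2/P1)^exp = 1.9074
W = 3.5000 * 119.0290 * 0.3350 * (1.9074 - 1) = 126.6406 kJ

126.6406 kJ


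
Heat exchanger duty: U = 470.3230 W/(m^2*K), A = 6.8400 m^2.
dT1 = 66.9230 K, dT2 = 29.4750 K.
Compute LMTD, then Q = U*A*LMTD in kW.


LMTD = 45.6683 K
Q = 470.3230 * 6.8400 * 45.6683 = 146915.2769 W = 146.9153 kW

146.9153 kW


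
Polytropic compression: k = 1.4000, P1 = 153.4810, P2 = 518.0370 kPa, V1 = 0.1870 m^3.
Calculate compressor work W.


(k-1)/k = 0.2857
(P2/P1)^exp = 1.4156
W = 3.5000 * 153.4810 * 0.1870 * (1.4156 - 1) = 41.7497 kJ

41.7497 kJ


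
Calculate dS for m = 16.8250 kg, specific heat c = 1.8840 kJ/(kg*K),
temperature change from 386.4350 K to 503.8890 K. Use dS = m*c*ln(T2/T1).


T2/T1 = 1.3039
ln(T2/T1) = 0.2654
dS = 16.8250 * 1.8840 * 0.2654 = 8.4125 kJ/K

8.4125 kJ/K


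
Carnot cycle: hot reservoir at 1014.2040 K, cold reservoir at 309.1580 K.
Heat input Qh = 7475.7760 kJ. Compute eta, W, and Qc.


eta = 1 - 309.1580/1014.2040 = 0.6952
W = 0.6952 * 7475.7760 = 5196.9485 kJ
Qc = 7475.7760 - 5196.9485 = 2278.8275 kJ

eta = 69.5172%, W = 5196.9485 kJ, Qc = 2278.8275 kJ


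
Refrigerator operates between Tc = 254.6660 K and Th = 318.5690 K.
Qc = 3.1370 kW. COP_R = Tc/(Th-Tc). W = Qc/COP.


COP = 254.6660 / 63.9030 = 3.9852
W = 3.1370 / 3.9852 = 0.7872 kW

COP = 3.9852, W = 0.7872 kW


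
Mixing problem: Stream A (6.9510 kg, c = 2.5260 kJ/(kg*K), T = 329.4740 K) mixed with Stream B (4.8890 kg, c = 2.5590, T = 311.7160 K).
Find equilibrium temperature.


num = 9684.8426
den = 30.0692
Tf = 322.0854 K

322.0854 K


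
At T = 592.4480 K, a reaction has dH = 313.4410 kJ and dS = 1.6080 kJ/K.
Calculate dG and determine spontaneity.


T*dS = 592.4480 * 1.6080 = 952.6564 kJ
dG = 313.4410 - 952.6564 = -639.2154 kJ (spontaneous)

dG = -639.2154 kJ, spontaneous


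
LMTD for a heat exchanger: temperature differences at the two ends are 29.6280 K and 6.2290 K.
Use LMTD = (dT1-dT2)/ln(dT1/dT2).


dT1/dT2 = 4.7565
ln(dT1/dT2) = 1.5595
LMTD = 23.3990 / 1.5595 = 15.0041 K

15.0041 K


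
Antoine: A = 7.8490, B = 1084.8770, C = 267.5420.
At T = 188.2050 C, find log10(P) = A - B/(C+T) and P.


C+T = 455.7470
B/(C+T) = 2.3804
log10(P) = 7.8490 - 2.3804 = 5.4686
P = 10^5.4686 = 294146.0678 mmHg

294146.0678 mmHg


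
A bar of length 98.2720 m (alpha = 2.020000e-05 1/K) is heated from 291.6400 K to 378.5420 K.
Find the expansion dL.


dT = 86.9020 K
dL = 2.020000e-05 * 98.2720 * 86.9020 = 0.172509 m
L_final = 98.444509 m

dL = 0.172509 m


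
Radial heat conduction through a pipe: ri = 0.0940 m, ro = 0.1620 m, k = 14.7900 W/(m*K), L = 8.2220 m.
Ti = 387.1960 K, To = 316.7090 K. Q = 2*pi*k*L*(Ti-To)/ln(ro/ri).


dT = 70.4870 K
ln(ro/ri) = 0.5443
Q = 2*pi*14.7900*8.2220*70.4870 / 0.5443 = 98945.2541 W

98945.2541 W


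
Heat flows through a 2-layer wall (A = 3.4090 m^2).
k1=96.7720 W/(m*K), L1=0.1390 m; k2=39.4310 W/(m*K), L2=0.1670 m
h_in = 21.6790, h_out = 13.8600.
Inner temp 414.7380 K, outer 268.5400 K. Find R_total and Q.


R_conv_in = 1/(21.6790*3.4090) = 0.0135
R_1 = 0.1390/(96.7720*3.4090) = 0.0004
R_2 = 0.1670/(39.4310*3.4090) = 0.0012
R_conv_out = 1/(13.8600*3.4090) = 0.0212
R_total = 0.0364 K/W
Q = 146.1980 / 0.0364 = 4020.9109 W

R_total = 0.0364 K/W, Q = 4020.9109 W


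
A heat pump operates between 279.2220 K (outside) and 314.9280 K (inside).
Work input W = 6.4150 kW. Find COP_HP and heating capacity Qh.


COP = 314.9280 / 35.7060 = 8.8200
Qh = 8.8200 * 6.4150 = 56.5805 kW

COP = 8.8200, Qh = 56.5805 kW


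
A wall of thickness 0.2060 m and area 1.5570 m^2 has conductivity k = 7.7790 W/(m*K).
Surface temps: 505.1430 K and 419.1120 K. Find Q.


dT = 86.0310 K
Q = 7.7790 * 1.5570 * 86.0310 / 0.2060 = 5058.2482 W

5058.2482 W


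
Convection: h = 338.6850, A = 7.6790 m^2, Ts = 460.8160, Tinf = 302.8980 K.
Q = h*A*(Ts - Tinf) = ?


dT = 157.9180 K
Q = 338.6850 * 7.6790 * 157.9180 = 410707.1517 W

410707.1517 W


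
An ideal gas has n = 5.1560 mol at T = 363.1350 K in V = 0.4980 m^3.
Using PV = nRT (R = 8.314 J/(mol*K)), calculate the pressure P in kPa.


P = nRT/V = 5.1560 * 8.314 * 363.1350 / 0.4980
= 15566.5022 / 0.4980 = 31258.0366 Pa = 31.2580 kPa

31.2580 kPa


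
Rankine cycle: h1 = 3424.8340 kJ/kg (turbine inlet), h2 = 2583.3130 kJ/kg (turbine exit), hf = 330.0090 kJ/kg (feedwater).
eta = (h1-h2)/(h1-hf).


W = 841.5210 kJ/kg
Q_in = 3094.8250 kJ/kg
eta = 0.2719 = 27.1912%

eta = 27.1912%


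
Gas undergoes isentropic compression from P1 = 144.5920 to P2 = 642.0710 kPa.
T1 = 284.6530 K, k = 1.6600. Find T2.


(k-1)/k = 0.3976
(P2/P1)^exp = 1.8089
T2 = 284.6530 * 1.8089 = 514.9098 K

514.9098 K


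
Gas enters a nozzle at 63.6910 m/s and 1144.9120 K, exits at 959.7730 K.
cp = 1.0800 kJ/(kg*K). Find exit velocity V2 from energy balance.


dT = 185.1390 K
2*cp*1000*dT = 399900.2400
V1^2 = 4056.5435
V2 = sqrt(403956.7835) = 635.5759 m/s

635.5759 m/s


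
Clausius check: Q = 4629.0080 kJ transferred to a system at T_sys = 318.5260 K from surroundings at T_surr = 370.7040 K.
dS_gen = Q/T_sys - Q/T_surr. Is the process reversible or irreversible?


dS_sys = 4629.0080/318.5260 = 14.5326 kJ/K
dS_surr = -4629.0080/370.7040 = -12.4871 kJ/K
dS_gen = 14.5326 - 12.4871 = 2.0455 kJ/K (irreversible)

dS_gen = 2.0455 kJ/K, irreversible


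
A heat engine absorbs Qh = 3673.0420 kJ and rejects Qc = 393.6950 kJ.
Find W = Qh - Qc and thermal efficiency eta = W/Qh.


W = 3673.0420 - 393.6950 = 3279.3470 kJ
eta = 3279.3470 / 3673.0420 = 0.8928 = 89.2815%

W = 3279.3470 kJ, eta = 89.2815%


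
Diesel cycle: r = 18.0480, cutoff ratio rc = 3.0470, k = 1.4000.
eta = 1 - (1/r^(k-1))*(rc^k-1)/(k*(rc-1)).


r^(k-1) = 3.1811
rc^k = 4.7580
eta = 0.5878 = 58.7774%

58.7774%


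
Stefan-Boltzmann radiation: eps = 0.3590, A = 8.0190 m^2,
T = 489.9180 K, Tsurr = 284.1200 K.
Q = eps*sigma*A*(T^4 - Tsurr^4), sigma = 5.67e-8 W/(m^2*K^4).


T^4 = 5.7609e+10
Tsurr^4 = 6.5164e+09
Q = 0.3590 * 5.67e-8 * 8.0190 * 5.1093e+10 = 8339.8733 W

8339.8733 W


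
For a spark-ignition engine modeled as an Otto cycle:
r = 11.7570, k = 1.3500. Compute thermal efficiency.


r^(k-1) = 2.3692
eta = 1 - 1/2.3692 = 0.5779 = 57.7919%

57.7919%


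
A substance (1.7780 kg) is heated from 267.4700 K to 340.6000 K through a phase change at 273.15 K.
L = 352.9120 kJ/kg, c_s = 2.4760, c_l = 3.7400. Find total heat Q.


Q1 (sensible, solid) = 1.7780 * 2.4760 * 5.6800 = 25.0052 kJ
Q2 (latent) = 1.7780 * 352.9120 = 627.4775 kJ
Q3 (sensible, liquid) = 1.7780 * 3.7400 * 67.4500 = 448.5236 kJ
Q_total = 1101.0064 kJ

1101.0064 kJ


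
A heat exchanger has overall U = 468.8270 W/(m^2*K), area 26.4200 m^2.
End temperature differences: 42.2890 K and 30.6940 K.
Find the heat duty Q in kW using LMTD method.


LMTD = 36.1824 K
Q = 468.8270 * 26.4200 * 36.1824 = 448169.8240 W = 448.1698 kW

448.1698 kW


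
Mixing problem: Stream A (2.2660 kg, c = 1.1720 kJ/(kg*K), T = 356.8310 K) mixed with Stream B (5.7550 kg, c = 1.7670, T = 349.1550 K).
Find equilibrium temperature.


num = 4498.2415
den = 12.8248
Tf = 350.7445 K

350.7445 K


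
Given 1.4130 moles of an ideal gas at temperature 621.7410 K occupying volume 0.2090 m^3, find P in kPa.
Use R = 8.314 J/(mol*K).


P = nRT/V = 1.4130 * 8.314 * 621.7410 / 0.2090
= 7304.0156 / 0.2090 = 34947.4428 Pa = 34.9474 kPa

34.9474 kPa


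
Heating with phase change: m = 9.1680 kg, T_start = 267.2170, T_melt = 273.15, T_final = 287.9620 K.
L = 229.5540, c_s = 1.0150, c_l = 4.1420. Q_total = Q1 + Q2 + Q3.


Q1 (sensible, solid) = 9.1680 * 1.0150 * 5.9330 = 55.2097 kJ
Q2 (latent) = 9.1680 * 229.5540 = 2104.5511 kJ
Q3 (sensible, liquid) = 9.1680 * 4.1420 * 14.8120 = 562.4688 kJ
Q_total = 2722.2295 kJ

2722.2295 kJ


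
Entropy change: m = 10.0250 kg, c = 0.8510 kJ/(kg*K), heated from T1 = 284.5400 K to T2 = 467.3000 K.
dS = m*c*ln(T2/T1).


T2/T1 = 1.6423
ln(T2/T1) = 0.4961
dS = 10.0250 * 0.8510 * 0.4961 = 4.2323 kJ/K

4.2323 kJ/K


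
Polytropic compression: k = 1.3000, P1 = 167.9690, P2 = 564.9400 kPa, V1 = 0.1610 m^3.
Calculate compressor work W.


(k-1)/k = 0.2308
(P2/P1)^exp = 1.3230
W = 4.3333 * 167.9690 * 0.1610 * (1.3230 - 1) = 37.8523 kJ

37.8523 kJ


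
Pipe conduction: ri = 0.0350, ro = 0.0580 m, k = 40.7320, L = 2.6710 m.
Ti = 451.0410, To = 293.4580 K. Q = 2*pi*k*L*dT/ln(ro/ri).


dT = 157.5830 K
ln(ro/ri) = 0.5051
Q = 2*pi*40.7320*2.6710*157.5830 / 0.5051 = 213268.0657 W

213268.0657 W


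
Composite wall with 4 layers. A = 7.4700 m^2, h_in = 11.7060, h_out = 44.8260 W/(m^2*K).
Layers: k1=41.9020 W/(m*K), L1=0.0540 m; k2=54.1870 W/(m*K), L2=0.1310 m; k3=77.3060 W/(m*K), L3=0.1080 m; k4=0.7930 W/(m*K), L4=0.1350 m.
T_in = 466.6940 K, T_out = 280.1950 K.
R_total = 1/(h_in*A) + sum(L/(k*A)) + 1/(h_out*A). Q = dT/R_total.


R_conv_in = 1/(11.7060*7.4700) = 0.0114
R_1 = 0.0540/(41.9020*7.4700) = 0.0002
R_2 = 0.1310/(54.1870*7.4700) = 0.0003
R_3 = 0.1080/(77.3060*7.4700) = 0.0002
R_4 = 0.1350/(0.7930*7.4700) = 0.0228
R_conv_out = 1/(44.8260*7.4700) = 0.0030
R_total = 0.0379 K/W
Q = 186.4990 / 0.0379 = 4921.4320 W

R_total = 0.0379 K/W, Q = 4921.4320 W


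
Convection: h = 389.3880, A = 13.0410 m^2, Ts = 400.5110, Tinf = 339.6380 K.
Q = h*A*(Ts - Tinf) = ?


dT = 60.8730 K
Q = 389.3880 * 13.0410 * 60.8730 = 309113.6363 W

309113.6363 W


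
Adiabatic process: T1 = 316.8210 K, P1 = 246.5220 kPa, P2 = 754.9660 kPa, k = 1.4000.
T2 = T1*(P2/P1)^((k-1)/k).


(k-1)/k = 0.2857
(P2/P1)^exp = 1.3768
T2 = 316.8210 * 1.3768 = 436.2060 K

436.2060 K


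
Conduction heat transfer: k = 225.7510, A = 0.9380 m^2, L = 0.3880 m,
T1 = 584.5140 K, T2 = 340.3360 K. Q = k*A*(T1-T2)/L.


dT = 244.1780 K
Q = 225.7510 * 0.9380 * 244.1780 / 0.3880 = 133262.3071 W

133262.3071 W


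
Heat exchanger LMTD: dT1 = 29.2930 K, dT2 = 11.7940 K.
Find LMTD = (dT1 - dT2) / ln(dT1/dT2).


dT1/dT2 = 2.4837
ln(dT1/dT2) = 0.9098
LMTD = 17.4990 / 0.9098 = 19.2348 K

19.2348 K


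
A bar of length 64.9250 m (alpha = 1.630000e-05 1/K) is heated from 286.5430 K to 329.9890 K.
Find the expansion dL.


dT = 43.4460 K
dL = 1.630000e-05 * 64.9250 * 43.4460 = 0.045978 m
L_final = 64.970978 m

dL = 0.045978 m


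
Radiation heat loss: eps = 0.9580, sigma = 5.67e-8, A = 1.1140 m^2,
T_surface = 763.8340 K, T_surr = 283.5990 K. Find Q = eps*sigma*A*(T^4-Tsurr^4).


T^4 = 3.4041e+11
Tsurr^4 = 6.4687e+09
Q = 0.9580 * 5.67e-8 * 1.1140 * 3.3394e+11 = 20206.7919 W

20206.7919 W


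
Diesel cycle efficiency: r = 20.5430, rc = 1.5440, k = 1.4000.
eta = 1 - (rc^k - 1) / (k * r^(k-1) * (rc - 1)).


r^(k-1) = 3.3502
rc^k = 1.8370
eta = 0.6720 = 67.1960%

67.1960%


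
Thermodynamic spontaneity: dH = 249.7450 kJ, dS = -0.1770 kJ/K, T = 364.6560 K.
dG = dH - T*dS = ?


T*dS = 364.6560 * -0.1770 = -64.5441 kJ
dG = 249.7450 + 64.5441 = 314.2891 kJ (non-spontaneous)

dG = 314.2891 kJ, non-spontaneous


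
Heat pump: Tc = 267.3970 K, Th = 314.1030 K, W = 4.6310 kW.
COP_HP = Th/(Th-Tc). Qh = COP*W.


COP = 314.1030 / 46.7060 = 6.7251
Qh = 6.7251 * 4.6310 = 31.1440 kW

COP = 6.7251, Qh = 31.1440 kW


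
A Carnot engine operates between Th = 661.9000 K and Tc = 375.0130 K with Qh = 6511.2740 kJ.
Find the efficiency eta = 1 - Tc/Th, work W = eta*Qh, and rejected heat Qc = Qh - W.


eta = 1 - 375.0130/661.9000 = 0.4334
W = 0.4334 * 6511.2740 = 2822.1784 kJ
Qc = 6511.2740 - 2822.1784 = 3689.0956 kJ

eta = 43.3430%, W = 2822.1784 kJ, Qc = 3689.0956 kJ


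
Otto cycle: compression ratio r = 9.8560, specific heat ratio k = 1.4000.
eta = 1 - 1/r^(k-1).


r^(k-1) = 2.4974
eta = 1 - 1/2.4974 = 0.5996 = 59.9576%

59.9576%


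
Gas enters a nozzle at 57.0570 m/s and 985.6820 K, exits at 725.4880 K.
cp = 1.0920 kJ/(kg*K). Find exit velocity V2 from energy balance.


dT = 260.1940 K
2*cp*1000*dT = 568263.6960
V1^2 = 3255.5012
V2 = sqrt(571519.1972) = 755.9889 m/s

755.9889 m/s


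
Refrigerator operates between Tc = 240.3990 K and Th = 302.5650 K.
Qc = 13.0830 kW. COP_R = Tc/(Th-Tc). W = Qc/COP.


COP = 240.3990 / 62.1660 = 3.8670
W = 13.0830 / 3.8670 = 3.3832 kW

COP = 3.8670, W = 3.3832 kW


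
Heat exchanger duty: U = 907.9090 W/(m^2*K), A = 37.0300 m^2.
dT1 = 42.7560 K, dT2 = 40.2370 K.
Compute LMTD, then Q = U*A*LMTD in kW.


LMTD = 41.4838 K
Q = 907.9090 * 37.0300 * 41.4838 = 1394678.4313 W = 1394.6784 kW

1394.6784 kW


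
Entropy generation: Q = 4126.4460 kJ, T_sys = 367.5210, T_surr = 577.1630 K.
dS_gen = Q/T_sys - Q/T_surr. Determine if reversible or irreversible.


dS_sys = 4126.4460/367.5210 = 11.2278 kJ/K
dS_surr = -4126.4460/577.1630 = -7.1495 kJ/K
dS_gen = 11.2278 - 7.1495 = 4.0782 kJ/K (irreversible)

dS_gen = 4.0782 kJ/K, irreversible


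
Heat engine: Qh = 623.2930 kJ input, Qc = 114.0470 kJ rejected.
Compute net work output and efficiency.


W = 623.2930 - 114.0470 = 509.2460 kJ
eta = 509.2460 / 623.2930 = 0.8170 = 81.7025%

W = 509.2460 kJ, eta = 81.7025%


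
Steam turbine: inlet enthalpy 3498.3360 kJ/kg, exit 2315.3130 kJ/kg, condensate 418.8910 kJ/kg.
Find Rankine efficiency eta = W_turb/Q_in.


W = 1183.0230 kJ/kg
Q_in = 3079.4450 kJ/kg
eta = 0.3842 = 38.4168%

eta = 38.4168%


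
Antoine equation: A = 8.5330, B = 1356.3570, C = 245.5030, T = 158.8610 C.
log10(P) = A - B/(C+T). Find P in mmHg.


C+T = 404.3640
B/(C+T) = 3.3543
log10(P) = 8.5330 - 3.3543 = 5.1787
P = 10^5.1787 = 150904.7401 mmHg

150904.7401 mmHg


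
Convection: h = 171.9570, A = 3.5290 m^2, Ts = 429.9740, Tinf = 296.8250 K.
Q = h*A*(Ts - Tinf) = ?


dT = 133.1490 K
Q = 171.9570 * 3.5290 * 133.1490 = 80799.6403 W

80799.6403 W


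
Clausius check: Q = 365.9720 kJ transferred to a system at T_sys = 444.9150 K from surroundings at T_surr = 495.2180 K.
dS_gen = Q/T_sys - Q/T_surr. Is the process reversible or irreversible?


dS_sys = 365.9720/444.9150 = 0.8226 kJ/K
dS_surr = -365.9720/495.2180 = -0.7390 kJ/K
dS_gen = 0.8226 - 0.7390 = 0.0836 kJ/K (irreversible)

dS_gen = 0.0836 kJ/K, irreversible


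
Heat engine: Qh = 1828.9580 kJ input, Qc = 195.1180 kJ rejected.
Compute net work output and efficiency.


W = 1828.9580 - 195.1180 = 1633.8400 kJ
eta = 1633.8400 / 1828.9580 = 0.8933 = 89.3317%

W = 1633.8400 kJ, eta = 89.3317%


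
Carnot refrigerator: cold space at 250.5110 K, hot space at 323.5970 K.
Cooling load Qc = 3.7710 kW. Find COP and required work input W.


COP = 250.5110 / 73.0860 = 3.4276
W = 3.7710 / 3.4276 = 1.1002 kW

COP = 3.4276, W = 1.1002 kW


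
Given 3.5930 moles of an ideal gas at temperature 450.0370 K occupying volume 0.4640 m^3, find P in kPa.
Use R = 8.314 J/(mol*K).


P = nRT/V = 3.5930 * 8.314 * 450.0370 / 0.4640
= 13443.5962 / 0.4640 = 28973.2676 Pa = 28.9733 kPa

28.9733 kPa


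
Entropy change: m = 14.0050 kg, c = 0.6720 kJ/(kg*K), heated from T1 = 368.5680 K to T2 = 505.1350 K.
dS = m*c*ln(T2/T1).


T2/T1 = 1.3705
ln(T2/T1) = 0.3152
dS = 14.0050 * 0.6720 * 0.3152 = 2.9665 kJ/K

2.9665 kJ/K


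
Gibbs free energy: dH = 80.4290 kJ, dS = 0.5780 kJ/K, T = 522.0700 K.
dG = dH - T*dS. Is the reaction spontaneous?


T*dS = 522.0700 * 0.5780 = 301.7565 kJ
dG = 80.4290 - 301.7565 = -221.3275 kJ (spontaneous)

dG = -221.3275 kJ, spontaneous


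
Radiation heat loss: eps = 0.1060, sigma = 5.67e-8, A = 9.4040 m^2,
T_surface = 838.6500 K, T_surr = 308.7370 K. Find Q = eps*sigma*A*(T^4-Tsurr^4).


T^4 = 4.9468e+11
Tsurr^4 = 9.0856e+09
Q = 0.1060 * 5.67e-8 * 9.4040 * 4.8559e+11 = 27445.6690 W

27445.6690 W


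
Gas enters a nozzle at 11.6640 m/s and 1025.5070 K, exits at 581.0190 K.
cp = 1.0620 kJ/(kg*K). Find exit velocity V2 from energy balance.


dT = 444.4880 K
2*cp*1000*dT = 944092.5120
V1^2 = 136.0489
V2 = sqrt(944228.5609) = 971.7142 m/s

971.7142 m/s


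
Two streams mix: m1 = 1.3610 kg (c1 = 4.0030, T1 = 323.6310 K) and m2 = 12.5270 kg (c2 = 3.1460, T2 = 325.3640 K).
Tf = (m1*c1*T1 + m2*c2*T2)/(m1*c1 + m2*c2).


num = 14585.7449
den = 44.8580
Tf = 325.1535 K

325.1535 K


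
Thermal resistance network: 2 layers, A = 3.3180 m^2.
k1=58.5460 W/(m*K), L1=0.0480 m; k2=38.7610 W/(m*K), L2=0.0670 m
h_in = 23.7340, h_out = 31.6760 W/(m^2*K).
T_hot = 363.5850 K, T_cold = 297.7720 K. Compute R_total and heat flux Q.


R_conv_in = 1/(23.7340*3.3180) = 0.0127
R_1 = 0.0480/(58.5460*3.3180) = 0.0002
R_2 = 0.0670/(38.7610*3.3180) = 0.0005
R_conv_out = 1/(31.6760*3.3180) = 0.0095
R_total = 0.0230 K/W
Q = 65.8130 / 0.0230 = 2863.7727 W

R_total = 0.0230 K/W, Q = 2863.7727 W


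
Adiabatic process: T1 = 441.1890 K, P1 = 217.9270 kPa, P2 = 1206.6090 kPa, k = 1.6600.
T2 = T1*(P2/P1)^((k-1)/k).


(k-1)/k = 0.3976
(P2/P1)^exp = 1.9747
T2 = 441.1890 * 1.9747 = 871.2362 K

871.2362 K


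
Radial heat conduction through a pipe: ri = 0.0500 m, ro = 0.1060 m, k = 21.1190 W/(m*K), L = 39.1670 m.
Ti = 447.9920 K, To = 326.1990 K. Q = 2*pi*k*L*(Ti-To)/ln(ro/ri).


dT = 121.7930 K
ln(ro/ri) = 0.7514
Q = 2*pi*21.1190*39.1670*121.7930 / 0.7514 = 842394.1944 W

842394.1944 W


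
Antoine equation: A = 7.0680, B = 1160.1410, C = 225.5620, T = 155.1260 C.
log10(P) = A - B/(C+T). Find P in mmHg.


C+T = 380.6880
B/(C+T) = 3.0475
log10(P) = 7.0680 - 3.0475 = 4.0205
P = 10^4.0205 = 10483.7081 mmHg

10483.7081 mmHg


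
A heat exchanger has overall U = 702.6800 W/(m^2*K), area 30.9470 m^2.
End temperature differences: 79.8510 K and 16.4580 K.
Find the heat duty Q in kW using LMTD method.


LMTD = 40.1386 K
Q = 702.6800 * 30.9470 * 40.1386 = 872848.5010 W = 872.8485 kW

872.8485 kW


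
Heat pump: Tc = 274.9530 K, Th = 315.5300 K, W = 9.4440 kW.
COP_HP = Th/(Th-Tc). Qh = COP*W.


COP = 315.5300 / 40.5770 = 7.7761
Qh = 7.7761 * 9.4440 = 73.4373 kW

COP = 7.7761, Qh = 73.4373 kW


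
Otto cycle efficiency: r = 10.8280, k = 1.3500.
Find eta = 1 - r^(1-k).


r^(k-1) = 2.3019
eta = 1 - 1/2.3019 = 0.5656 = 56.5582%

56.5582%


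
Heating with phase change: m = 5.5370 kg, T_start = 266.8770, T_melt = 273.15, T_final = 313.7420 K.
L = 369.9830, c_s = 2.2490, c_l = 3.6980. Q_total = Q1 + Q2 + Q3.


Q1 (sensible, solid) = 5.5370 * 2.2490 * 6.2730 = 78.1159 kJ
Q2 (latent) = 5.5370 * 369.9830 = 2048.5959 kJ
Q3 (sensible, liquid) = 5.5370 * 3.6980 * 40.5920 = 831.1547 kJ
Q_total = 2957.8665 kJ

2957.8665 kJ


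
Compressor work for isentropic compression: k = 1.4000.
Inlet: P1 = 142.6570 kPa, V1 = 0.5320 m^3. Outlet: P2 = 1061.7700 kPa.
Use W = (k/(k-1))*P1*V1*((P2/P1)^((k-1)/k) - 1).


(k-1)/k = 0.2857
(P2/P1)^exp = 1.7745
W = 3.5000 * 142.6570 * 0.5320 * (1.7745 - 1) = 205.7195 kJ

205.7195 kJ


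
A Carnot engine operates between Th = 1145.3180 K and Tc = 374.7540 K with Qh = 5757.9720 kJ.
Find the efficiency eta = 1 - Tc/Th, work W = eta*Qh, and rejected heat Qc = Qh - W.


eta = 1 - 374.7540/1145.3180 = 0.6728
W = 0.6728 * 5757.9720 = 3873.9336 kJ
Qc = 5757.9720 - 3873.9336 = 1884.0384 kJ

eta = 67.2795%, W = 3873.9336 kJ, Qc = 1884.0384 kJ


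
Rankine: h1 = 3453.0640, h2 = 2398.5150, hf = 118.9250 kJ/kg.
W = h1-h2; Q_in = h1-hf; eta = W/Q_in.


W = 1054.5490 kJ/kg
Q_in = 3334.1390 kJ/kg
eta = 0.3163 = 31.6288%

eta = 31.6288%


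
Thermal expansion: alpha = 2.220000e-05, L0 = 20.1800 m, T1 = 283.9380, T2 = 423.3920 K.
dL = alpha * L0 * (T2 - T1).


dT = 139.4540 K
dL = 2.220000e-05 * 20.1800 * 139.4540 = 0.062475 m
L_final = 20.242475 m

dL = 0.062475 m


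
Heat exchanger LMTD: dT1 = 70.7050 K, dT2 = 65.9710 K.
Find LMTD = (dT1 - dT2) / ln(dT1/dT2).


dT1/dT2 = 1.0718
ln(dT1/dT2) = 0.0693
LMTD = 4.7340 / 0.0693 = 68.3107 K

68.3107 K


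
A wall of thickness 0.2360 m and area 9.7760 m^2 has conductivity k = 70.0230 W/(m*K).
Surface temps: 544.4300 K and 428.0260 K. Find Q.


dT = 116.4040 K
Q = 70.0230 * 9.7760 * 116.4040 / 0.2360 = 337643.0444 W

337643.0444 W


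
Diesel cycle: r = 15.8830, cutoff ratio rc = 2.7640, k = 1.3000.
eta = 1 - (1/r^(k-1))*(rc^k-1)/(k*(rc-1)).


r^(k-1) = 2.2923
rc^k = 3.7497
eta = 0.4769 = 47.6921%

47.6921%


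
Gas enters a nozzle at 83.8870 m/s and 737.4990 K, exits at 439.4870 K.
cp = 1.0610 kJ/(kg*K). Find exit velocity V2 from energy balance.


dT = 298.0120 K
2*cp*1000*dT = 632381.4640
V1^2 = 7037.0288
V2 = sqrt(639418.4928) = 799.6365 m/s

799.6365 m/s


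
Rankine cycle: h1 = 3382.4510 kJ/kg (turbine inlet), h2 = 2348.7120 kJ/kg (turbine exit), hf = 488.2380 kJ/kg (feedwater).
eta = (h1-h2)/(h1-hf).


W = 1033.7390 kJ/kg
Q_in = 2894.2130 kJ/kg
eta = 0.3572 = 35.7174%

eta = 35.7174%


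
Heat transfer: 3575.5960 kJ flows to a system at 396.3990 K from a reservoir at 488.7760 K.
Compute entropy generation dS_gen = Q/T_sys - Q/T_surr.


dS_sys = 3575.5960/396.3990 = 9.0202 kJ/K
dS_surr = -3575.5960/488.7760 = -7.3154 kJ/K
dS_gen = 9.0202 - 7.3154 = 1.7048 kJ/K (irreversible)

dS_gen = 1.7048 kJ/K, irreversible


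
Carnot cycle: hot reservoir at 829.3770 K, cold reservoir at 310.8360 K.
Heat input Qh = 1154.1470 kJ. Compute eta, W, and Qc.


eta = 1 - 310.8360/829.3770 = 0.6252
W = 0.6252 * 1154.1470 = 721.5929 kJ
Qc = 1154.1470 - 721.5929 = 432.5541 kJ

eta = 62.5217%, W = 721.5929 kJ, Qc = 432.5541 kJ


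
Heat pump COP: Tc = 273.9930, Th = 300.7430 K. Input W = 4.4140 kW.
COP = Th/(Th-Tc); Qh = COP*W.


COP = 300.7430 / 26.7500 = 11.2427
Qh = 11.2427 * 4.4140 = 49.6254 kW

COP = 11.2427, Qh = 49.6254 kW


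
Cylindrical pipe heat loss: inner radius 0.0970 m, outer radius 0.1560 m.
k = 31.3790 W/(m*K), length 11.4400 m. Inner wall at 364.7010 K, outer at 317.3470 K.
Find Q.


dT = 47.3540 K
ln(ro/ri) = 0.4751
Q = 2*pi*31.3790*11.4400*47.3540 / 0.4751 = 224789.2157 W

224789.2157 W


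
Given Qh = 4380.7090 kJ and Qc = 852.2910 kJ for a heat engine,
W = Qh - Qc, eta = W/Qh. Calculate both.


W = 4380.7090 - 852.2910 = 3528.4180 kJ
eta = 3528.4180 / 4380.7090 = 0.8054 = 80.5445%

W = 3528.4180 kJ, eta = 80.5445%


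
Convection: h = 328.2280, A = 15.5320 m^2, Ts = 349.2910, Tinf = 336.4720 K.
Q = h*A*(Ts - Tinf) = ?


dT = 12.8190 K
Q = 328.2280 * 15.5320 * 12.8190 = 65351.7401 W

65351.7401 W


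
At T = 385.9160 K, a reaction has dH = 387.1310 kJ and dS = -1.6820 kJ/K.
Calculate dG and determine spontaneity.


T*dS = 385.9160 * -1.6820 = -649.1107 kJ
dG = 387.1310 + 649.1107 = 1036.2417 kJ (non-spontaneous)

dG = 1036.2417 kJ, non-spontaneous


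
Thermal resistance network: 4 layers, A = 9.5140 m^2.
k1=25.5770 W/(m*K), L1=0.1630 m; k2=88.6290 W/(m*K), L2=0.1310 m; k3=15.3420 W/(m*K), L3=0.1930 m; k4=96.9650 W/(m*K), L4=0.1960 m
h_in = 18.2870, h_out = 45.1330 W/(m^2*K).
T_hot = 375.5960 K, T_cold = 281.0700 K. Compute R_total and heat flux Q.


R_conv_in = 1/(18.2870*9.5140) = 0.0057
R_1 = 0.1630/(25.5770*9.5140) = 0.0007
R_2 = 0.1310/(88.6290*9.5140) = 0.0002
R_3 = 0.1930/(15.3420*9.5140) = 0.0013
R_4 = 0.1960/(96.9650*9.5140) = 0.0002
R_conv_out = 1/(45.1330*9.5140) = 0.0023
R_total = 0.0104 K/W
Q = 94.5260 / 0.0104 = 9057.2775 W

R_total = 0.0104 K/W, Q = 9057.2775 W


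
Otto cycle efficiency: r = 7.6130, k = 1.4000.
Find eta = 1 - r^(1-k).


r^(k-1) = 2.2523
eta = 1 - 1/2.2523 = 0.5560 = 55.6005%

55.6005%


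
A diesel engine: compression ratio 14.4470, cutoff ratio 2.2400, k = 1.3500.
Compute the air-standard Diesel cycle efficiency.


r^(k-1) = 2.5464
rc^k = 2.9705
eta = 0.5377 = 53.7718%

53.7718%


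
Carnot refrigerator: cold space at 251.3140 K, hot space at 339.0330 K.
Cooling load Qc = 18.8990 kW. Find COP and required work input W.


COP = 251.3140 / 87.7190 = 2.8650
W = 18.8990 / 2.8650 = 6.5965 kW

COP = 2.8650, W = 6.5965 kW
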